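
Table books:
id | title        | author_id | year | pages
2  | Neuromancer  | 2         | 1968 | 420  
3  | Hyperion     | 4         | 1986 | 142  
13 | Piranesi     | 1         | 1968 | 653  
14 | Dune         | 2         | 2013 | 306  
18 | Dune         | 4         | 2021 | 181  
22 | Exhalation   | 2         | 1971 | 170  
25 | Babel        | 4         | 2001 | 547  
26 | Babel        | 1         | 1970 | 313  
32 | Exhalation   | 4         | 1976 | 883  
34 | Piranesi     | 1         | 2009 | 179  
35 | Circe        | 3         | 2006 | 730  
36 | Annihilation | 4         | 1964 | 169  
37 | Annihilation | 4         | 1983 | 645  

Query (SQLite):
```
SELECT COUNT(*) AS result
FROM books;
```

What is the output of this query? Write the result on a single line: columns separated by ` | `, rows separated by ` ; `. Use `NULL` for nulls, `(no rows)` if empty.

13

All pages values: [420, 142, 653, 306, 181, 170, 547, 313, 883, 179, 730, 169, 645].
COUNT(*) counts rows → 13.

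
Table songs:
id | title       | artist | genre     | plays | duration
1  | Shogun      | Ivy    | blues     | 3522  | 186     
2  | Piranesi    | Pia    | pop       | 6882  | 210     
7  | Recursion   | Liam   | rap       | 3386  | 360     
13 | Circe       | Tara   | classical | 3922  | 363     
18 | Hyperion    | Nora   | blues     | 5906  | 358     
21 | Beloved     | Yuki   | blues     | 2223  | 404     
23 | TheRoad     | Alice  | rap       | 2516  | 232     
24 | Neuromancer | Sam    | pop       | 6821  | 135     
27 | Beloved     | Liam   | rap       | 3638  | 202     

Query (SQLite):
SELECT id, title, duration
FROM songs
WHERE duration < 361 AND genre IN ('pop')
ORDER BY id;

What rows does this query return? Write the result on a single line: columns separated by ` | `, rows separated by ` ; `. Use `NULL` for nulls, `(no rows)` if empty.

2 | Piranesi | 210 ; 24 | Neuromancer | 135

duration < 361: ids {1, 2, 7, 18, 23, 24, 27}
genre IN ('pop'): ids {2, 24}
Combine with AND.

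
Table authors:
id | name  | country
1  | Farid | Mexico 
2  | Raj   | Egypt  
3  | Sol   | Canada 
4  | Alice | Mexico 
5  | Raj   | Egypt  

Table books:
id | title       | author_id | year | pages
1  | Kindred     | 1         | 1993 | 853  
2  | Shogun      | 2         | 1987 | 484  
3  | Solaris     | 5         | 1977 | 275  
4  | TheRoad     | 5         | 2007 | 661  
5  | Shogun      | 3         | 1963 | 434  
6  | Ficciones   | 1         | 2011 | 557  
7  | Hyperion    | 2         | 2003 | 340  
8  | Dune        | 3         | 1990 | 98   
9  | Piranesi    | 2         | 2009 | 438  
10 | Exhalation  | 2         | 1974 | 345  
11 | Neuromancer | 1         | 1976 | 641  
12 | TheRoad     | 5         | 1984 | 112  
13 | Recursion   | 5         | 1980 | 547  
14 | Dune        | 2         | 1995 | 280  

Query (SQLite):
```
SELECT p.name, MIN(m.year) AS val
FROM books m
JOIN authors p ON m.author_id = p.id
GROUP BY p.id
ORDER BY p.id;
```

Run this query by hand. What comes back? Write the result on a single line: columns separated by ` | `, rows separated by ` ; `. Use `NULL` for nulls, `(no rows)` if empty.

Join each books row to its authors via author_id.
Group joined rows by authors.id; compute MIN(m.year) per group.
  1: ids {1, 6, 11} → MIN(m.year)=1976
  2: ids {2, 7, 9, 10, 14} → MIN(m.year)=1974
  3: ids {5, 8} → MIN(m.year)=1963
  5: ids {3, 4, 12, 13} → MIN(m.year)=1977

Farid | 1976 ; Raj | 1974 ; Sol | 1963 ; Raj | 1977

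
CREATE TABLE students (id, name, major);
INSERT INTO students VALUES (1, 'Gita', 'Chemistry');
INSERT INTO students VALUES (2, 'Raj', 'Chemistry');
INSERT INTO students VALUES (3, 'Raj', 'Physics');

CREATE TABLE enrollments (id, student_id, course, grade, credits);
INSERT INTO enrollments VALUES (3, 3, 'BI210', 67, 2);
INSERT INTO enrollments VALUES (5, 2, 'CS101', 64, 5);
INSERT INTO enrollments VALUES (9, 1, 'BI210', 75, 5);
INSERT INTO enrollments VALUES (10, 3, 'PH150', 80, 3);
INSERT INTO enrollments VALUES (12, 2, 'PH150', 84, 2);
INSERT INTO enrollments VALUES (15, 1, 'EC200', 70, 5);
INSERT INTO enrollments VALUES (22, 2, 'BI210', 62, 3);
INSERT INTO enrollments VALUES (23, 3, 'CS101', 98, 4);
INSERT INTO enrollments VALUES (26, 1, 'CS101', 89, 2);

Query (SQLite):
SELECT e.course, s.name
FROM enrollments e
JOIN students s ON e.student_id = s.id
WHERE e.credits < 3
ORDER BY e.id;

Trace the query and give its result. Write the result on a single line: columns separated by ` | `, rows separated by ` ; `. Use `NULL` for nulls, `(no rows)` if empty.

BI210 | Raj ; PH150 | Raj ; CS101 | Gita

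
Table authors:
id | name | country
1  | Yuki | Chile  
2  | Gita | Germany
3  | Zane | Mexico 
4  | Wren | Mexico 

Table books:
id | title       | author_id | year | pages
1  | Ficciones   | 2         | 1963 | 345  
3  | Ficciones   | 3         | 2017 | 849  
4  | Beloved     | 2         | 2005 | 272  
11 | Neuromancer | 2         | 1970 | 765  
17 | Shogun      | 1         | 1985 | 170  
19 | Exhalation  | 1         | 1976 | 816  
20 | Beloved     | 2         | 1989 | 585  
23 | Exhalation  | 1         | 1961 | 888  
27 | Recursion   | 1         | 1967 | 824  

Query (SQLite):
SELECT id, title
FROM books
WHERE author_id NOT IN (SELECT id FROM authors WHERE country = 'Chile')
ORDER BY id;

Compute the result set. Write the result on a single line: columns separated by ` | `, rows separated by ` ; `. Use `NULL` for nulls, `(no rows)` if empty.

1 | Ficciones ; 3 | Ficciones ; 4 | Beloved ; 11 | Neuromancer ; 20 | Beloved

Inner query: authors.id where country = 'Chile'.
Outer: keep books rows whose author_id is not in that set.
Inner query → {1}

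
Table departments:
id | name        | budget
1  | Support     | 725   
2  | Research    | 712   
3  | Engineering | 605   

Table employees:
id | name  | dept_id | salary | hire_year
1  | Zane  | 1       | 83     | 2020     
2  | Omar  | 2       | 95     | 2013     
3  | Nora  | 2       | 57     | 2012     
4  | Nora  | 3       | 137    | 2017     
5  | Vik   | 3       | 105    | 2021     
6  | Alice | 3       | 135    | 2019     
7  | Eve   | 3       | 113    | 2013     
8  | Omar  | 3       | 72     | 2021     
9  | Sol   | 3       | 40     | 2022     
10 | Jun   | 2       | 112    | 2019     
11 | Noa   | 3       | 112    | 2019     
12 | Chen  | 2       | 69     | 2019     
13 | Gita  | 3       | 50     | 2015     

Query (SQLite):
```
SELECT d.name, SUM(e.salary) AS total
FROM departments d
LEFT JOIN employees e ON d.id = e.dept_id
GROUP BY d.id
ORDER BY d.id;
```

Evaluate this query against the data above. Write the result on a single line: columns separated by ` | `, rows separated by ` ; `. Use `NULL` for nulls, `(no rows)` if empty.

Support | 83 ; Research | 333 ; Engineering | 764

LEFT JOIN keeps every departments row; unmatched ones get NULL for employees columns.
Group by departments.id and compute SUM(e.salary). SUM over an all-NULL group is NULL.
  1: ids {1} → SUM(e.salary)=83
  2: ids {2, 3, 10, 12} → SUM(e.salary)=333
  3: ids {4, 5, 6, 7, 8, 9, 11, 13} → SUM(e.salary)=764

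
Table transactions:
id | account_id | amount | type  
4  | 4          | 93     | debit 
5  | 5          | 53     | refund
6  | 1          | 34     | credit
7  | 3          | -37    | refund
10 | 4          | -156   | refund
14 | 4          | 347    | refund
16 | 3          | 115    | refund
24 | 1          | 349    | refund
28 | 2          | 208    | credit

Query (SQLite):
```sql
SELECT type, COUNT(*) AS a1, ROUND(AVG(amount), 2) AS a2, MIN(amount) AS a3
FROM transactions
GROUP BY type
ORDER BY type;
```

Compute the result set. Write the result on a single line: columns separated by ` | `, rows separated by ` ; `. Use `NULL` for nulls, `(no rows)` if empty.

Group transactions by type.
Per group compute: COUNT(*), ROUND(AVG(amount), 2), MIN(amount).
  credit: ids {6, 28} → COUNT(*)=2, ROUND(AVG(amount), 2)=121, MIN(amount)=34
  debit: ids {4} → COUNT(*)=1, ROUND(AVG(amount), 2)=93, MIN(amount)=93
  refund: ids {5, 7, 10, 14, 16, 24} → COUNT(*)=6, ROUND(AVG(amount), 2)=111.83, MIN(amount)=-156

credit | 2 | 121 | 34 ; debit | 1 | 93 | 93 ; refund | 6 | 111.83 | -156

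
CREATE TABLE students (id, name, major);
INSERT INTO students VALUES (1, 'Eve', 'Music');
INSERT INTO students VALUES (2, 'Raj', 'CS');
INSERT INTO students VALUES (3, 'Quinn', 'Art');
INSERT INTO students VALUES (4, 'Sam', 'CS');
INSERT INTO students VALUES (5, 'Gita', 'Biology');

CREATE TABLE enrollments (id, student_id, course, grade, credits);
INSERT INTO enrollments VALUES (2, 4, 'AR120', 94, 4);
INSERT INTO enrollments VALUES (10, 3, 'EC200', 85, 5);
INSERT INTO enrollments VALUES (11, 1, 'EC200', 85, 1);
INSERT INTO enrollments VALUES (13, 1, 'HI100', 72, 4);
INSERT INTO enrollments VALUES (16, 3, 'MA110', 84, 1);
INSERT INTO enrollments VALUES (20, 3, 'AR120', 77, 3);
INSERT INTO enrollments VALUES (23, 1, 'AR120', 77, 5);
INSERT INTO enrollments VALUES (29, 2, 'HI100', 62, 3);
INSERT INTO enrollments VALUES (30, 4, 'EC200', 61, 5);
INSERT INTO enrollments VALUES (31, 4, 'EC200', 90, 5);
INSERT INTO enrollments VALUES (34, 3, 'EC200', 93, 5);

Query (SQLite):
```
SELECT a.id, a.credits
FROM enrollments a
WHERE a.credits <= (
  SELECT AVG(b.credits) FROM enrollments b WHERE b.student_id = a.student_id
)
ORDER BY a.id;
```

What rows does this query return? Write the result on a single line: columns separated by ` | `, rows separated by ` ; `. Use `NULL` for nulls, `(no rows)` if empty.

For each enrollments row a, compute AVG(credits) over rows sharing a.student_id.
Keep row a if a.credits <= that per-group AVG.
  student_id=1: AVG(credits) = 3.333333
  student_id=2: AVG(credits) = 3.0
  student_id=3: AVG(credits) = 3.5
  student_id=4: AVG(credits) = 4.666667

2 | 4 ; 11 | 1 ; 16 | 1 ; 20 | 3 ; 29 | 3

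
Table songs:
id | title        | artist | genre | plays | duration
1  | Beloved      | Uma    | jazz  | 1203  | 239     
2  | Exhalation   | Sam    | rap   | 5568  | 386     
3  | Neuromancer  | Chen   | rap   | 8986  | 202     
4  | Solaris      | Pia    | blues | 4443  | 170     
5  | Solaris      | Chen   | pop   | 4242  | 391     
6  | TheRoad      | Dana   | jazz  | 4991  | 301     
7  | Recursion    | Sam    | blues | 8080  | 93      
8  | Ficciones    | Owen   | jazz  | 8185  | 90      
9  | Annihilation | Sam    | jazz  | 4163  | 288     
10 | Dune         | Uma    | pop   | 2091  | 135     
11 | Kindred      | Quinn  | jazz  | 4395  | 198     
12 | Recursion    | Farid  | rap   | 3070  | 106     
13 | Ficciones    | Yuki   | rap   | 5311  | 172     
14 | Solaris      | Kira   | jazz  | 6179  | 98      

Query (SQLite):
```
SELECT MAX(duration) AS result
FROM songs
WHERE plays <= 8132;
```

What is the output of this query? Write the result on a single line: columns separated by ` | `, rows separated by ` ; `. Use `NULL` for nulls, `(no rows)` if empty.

391

Rows where plays <= 8132 → duration values: [239, 386, 170, 391, 301, 93, 288, 135, 198, 106, 172, 98].
MAX of non-NULL values = 391.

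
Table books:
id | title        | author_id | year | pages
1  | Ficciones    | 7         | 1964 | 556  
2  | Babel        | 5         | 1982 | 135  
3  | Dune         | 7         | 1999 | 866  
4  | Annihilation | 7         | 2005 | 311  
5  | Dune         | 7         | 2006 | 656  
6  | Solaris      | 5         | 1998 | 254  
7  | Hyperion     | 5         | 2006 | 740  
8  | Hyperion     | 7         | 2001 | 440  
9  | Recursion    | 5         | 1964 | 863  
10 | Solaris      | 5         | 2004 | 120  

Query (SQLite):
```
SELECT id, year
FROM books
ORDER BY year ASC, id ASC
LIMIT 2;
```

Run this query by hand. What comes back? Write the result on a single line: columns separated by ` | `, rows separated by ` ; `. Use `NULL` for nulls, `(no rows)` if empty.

1 | 1964 ; 9 | 1964

Sort by year asc, tiebreak id asc: (1964, id=1), (1964, id=9), (1982, id=2), (1998, id=6), (1999, id=3) …. Take first 2.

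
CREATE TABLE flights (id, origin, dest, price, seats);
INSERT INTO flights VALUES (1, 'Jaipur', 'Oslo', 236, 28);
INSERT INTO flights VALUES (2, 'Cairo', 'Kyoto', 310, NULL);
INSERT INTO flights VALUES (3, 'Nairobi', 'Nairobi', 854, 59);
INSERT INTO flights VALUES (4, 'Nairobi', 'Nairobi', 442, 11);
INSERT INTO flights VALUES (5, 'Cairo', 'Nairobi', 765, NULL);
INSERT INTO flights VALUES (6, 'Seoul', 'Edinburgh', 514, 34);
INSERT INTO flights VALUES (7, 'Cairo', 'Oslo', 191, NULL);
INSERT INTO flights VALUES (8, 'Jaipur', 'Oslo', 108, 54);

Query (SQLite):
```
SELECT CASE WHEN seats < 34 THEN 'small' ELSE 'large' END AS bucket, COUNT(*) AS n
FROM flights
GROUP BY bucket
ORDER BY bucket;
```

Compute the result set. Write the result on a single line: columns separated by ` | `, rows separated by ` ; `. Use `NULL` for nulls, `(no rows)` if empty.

large | 6 ; small | 2

Bucket rows by seats < 34 → 'small' else 'large'; count each bucket.
NULL < 34 is unknown, so NULL seats falls into ELSE → 'large'.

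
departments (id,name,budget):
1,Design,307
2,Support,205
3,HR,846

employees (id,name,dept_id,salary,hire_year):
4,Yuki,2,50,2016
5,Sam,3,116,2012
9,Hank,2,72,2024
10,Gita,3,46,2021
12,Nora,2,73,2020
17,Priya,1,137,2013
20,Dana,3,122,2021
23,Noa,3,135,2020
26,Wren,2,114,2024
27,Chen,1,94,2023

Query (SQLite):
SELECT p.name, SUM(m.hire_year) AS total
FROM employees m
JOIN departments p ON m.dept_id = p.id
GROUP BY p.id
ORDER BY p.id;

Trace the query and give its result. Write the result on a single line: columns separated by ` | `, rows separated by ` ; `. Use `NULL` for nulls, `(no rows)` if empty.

Design | 4036 ; Support | 8084 ; HR | 8074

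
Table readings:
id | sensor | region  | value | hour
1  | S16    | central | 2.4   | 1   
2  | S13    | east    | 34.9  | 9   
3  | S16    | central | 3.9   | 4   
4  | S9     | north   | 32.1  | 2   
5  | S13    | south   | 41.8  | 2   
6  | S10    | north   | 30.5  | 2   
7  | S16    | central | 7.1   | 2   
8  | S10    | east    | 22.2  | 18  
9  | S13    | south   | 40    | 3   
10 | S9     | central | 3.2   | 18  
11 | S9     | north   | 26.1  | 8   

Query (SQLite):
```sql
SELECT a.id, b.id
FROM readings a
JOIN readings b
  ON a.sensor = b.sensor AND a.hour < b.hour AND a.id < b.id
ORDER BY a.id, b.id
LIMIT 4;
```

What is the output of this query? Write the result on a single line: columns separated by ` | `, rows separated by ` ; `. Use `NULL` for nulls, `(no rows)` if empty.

Pairs (a,b) with same sensor, a.hour < b.hour, a.id < b.id.
sensor groups: S10:{6,8} S13:{2,5,9} S16:{1,3,7} S9:{4,10,11}
Ordered by (a.id, b.id); first 4.

1 | 3 ; 1 | 7 ; 4 | 10 ; 4 | 11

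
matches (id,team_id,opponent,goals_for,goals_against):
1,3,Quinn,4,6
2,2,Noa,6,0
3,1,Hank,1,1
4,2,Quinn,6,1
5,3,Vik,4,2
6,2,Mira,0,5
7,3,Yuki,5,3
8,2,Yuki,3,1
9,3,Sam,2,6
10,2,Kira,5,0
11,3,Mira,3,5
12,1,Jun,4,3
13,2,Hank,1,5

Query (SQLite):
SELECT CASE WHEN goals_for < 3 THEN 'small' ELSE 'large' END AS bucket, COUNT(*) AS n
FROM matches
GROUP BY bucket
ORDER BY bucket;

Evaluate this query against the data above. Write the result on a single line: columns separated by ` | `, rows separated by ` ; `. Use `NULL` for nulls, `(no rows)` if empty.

Bucket rows by goals_for < 3 → 'small' else 'large'; count each bucket.

large | 9 ; small | 4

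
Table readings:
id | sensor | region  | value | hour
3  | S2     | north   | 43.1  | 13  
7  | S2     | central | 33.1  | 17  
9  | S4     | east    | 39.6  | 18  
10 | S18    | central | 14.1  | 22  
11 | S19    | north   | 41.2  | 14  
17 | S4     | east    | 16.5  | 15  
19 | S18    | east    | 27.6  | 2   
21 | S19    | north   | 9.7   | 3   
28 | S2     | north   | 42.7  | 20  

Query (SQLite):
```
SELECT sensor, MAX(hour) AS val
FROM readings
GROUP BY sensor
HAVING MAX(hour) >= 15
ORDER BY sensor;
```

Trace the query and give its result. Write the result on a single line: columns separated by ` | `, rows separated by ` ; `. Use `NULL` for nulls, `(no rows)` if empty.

S18 | 22 ; S2 | 20 ; S4 | 18

Partition readings by sensor; compute MAX(hour) within each group.
HAVING: keep groups where MAX(hour) >= 15.
  S18: ids {10, 19} → MAX(hour)=22
  S19: ids {11, 21} → MAX(hour)=14
  S2: ids {3, 7, 28} → MAX(hour)=20
  S4: ids {9, 17} → MAX(hour)=18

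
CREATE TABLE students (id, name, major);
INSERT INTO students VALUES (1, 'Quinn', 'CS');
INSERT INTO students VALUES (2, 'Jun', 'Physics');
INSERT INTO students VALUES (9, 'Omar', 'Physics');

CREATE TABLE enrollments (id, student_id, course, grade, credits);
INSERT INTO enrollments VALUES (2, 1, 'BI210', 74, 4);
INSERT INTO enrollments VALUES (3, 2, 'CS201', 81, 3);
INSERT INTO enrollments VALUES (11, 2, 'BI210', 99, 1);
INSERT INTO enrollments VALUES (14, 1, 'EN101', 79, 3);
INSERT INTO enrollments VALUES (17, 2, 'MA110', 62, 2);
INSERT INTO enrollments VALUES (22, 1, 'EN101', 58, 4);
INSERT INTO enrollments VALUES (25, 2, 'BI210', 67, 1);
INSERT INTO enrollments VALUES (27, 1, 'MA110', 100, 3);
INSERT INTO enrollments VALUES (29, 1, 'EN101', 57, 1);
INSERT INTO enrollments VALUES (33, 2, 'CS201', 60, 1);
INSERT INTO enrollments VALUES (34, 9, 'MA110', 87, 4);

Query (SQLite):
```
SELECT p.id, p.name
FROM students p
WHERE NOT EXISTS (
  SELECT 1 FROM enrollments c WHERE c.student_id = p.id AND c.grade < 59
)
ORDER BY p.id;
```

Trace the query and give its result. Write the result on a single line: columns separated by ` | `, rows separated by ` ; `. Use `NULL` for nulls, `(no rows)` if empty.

2 | Jun ; 9 | Omar

For each students row, check whether any enrollments with matching student_id has grade < 59.
Keep rows where that is false.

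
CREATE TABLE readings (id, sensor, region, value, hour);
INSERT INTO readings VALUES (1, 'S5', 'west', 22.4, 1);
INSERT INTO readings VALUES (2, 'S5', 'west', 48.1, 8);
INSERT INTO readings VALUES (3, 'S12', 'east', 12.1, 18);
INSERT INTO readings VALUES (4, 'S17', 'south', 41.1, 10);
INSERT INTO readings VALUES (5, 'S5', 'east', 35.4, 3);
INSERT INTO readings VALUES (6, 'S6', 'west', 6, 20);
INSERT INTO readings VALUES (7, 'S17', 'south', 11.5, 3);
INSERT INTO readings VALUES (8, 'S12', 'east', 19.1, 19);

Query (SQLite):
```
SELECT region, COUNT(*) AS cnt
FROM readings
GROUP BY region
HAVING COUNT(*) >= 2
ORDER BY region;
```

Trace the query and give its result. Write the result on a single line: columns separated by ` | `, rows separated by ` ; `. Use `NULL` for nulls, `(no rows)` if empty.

Partition readings by region; compute COUNT(*) within each group.
HAVING: keep groups with count ≥ 2.
  east: ids {3, 5, 8} → COUNT(*)=3
  south: ids {4, 7} → COUNT(*)=2
  west: ids {1, 2, 6} → COUNT(*)=3

east | 3 ; south | 2 ; west | 3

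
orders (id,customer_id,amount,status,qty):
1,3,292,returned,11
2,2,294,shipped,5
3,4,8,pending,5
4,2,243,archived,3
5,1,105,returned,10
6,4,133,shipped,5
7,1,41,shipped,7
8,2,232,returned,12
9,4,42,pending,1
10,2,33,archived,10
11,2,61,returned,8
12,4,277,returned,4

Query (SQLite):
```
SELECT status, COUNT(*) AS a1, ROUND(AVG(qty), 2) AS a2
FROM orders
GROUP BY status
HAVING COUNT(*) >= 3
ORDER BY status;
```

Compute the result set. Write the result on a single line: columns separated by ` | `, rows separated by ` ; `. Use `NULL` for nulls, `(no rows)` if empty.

returned | 5 | 9 ; shipped | 3 | 5.67

Group orders by status.
Per group compute: COUNT(*), ROUND(AVG(qty), 2).
HAVING: drop groups with fewer than 3 rows.
  archived: ids {4, 10} → COUNT(*)=2, ROUND(AVG(qty), 2)=6.5
  pending: ids {3, 9} → COUNT(*)=2, ROUND(AVG(qty), 2)=3
  returned: ids {1, 5, 8, 11, 12} → COUNT(*)=5, ROUND(AVG(qty), 2)=9
  shipped: ids {2, 6, 7} → COUNT(*)=3, ROUND(AVG(qty), 2)=5.67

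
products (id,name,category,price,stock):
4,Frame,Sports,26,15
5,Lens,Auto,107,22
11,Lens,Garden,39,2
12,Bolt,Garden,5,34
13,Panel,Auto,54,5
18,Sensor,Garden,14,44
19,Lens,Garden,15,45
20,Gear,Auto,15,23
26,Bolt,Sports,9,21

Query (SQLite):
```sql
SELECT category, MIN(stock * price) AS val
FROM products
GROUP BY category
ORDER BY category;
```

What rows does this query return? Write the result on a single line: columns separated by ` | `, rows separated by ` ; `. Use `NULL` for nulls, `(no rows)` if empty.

For each row compute stock * price.
Group by category; take MIN of the expression per group.
  Auto: ids {5, 13, 20} → MIN(stock * price)=270
  Garden: ids {11, 12, 18, 19} → MIN(stock * price)=78
  Sports: ids {4, 26} → MIN(stock * price)=189

Auto | 270 ; Garden | 78 ; Sports | 189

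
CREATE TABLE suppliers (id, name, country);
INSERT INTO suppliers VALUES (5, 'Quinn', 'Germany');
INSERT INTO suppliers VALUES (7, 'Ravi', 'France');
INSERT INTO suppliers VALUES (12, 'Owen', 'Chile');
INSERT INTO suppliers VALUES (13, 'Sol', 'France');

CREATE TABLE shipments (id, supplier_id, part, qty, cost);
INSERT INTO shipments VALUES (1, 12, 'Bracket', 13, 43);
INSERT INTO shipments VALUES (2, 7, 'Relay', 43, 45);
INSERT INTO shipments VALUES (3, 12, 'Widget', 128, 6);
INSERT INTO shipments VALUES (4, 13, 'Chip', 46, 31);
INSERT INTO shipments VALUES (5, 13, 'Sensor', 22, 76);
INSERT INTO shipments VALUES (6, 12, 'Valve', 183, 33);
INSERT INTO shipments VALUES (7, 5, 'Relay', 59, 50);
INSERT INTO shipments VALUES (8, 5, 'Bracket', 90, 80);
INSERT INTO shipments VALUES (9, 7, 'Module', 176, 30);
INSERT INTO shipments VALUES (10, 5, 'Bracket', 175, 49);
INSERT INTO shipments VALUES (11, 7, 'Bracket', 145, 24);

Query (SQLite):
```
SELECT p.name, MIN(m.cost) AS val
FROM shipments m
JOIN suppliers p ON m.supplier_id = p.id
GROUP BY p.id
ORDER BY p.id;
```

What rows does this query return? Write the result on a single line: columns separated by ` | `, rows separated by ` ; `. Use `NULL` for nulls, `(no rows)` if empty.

Quinn | 49 ; Ravi | 24 ; Owen | 6 ; Sol | 31

Join each shipments row to its suppliers via supplier_id.
Group joined rows by suppliers.id; compute MIN(m.cost) per group.
  5: ids {7, 8, 10} → MIN(m.cost)=49
  7: ids {2, 9, 11} → MIN(m.cost)=24
  12: ids {1, 3, 6} → MIN(m.cost)=6
  13: ids {4, 5} → MIN(m.cost)=31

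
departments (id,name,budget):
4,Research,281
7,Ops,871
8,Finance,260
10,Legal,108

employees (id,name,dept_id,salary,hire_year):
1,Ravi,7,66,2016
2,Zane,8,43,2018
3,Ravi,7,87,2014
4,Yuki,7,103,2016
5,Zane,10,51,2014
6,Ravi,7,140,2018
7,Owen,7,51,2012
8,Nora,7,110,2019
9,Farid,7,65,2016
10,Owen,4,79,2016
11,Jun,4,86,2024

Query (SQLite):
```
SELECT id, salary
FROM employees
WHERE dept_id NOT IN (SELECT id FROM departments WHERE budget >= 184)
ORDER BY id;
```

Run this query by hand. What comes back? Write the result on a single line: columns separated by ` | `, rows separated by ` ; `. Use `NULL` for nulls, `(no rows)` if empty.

Inner query: departments.id where budget >= 184.
Outer: keep employees rows whose dept_id is not in that set.
Inner query → {4, 7, 8}

5 | 51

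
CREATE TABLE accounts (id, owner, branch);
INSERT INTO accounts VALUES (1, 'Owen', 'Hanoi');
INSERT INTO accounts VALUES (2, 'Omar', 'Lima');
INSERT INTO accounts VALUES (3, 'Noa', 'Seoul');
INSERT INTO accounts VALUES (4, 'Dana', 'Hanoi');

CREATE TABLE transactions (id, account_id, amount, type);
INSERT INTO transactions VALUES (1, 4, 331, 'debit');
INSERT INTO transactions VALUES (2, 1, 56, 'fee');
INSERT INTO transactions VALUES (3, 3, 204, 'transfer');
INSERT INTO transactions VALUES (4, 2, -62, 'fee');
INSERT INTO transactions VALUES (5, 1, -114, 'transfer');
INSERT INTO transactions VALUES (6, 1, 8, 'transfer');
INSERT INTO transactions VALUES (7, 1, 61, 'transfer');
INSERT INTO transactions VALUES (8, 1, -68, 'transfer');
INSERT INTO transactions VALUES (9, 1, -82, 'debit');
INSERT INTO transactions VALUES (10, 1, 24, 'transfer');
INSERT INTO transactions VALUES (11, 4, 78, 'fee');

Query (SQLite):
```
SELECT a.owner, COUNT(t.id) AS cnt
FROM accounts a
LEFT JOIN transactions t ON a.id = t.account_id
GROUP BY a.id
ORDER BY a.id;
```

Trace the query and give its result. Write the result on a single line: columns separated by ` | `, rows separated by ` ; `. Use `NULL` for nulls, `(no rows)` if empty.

LEFT JOIN keeps every accounts row; unmatched ones get NULL for transactions columns.
Group by accounts.id and compute COUNT(t.id). COUNT(col) of an all-NULL group is 0.
  1: ids {2, 5, 6, 7, 8, 9, 10} → COUNT(t.id)=7
  2: ids {4} → COUNT(t.id)=1
  3: ids {3} → COUNT(t.id)=1
  4: ids {1, 11} → COUNT(t.id)=2

Owen | 7 ; Omar | 1 ; Noa | 1 ; Dana | 2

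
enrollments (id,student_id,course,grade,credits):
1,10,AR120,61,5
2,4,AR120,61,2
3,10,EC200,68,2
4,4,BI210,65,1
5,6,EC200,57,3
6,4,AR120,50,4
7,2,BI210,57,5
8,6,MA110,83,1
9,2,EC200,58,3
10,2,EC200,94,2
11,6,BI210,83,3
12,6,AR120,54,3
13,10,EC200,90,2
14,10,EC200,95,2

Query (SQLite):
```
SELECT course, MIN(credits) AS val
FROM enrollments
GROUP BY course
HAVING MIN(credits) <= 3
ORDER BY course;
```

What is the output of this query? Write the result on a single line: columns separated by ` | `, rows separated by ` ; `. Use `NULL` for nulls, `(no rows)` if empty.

Partition enrollments by course; compute MIN(credits) within each group.
HAVING: keep groups where MIN(credits) <= 3.
  AR120: ids {1, 2, 6, 12} → MIN(credits)=2
  BI210: ids {4, 7, 11} → MIN(credits)=1
  EC200: ids {3, 5, 9, 10, 13, 14} → MIN(credits)=2
  MA110: ids {8} → MIN(credits)=1

AR120 | 2 ; BI210 | 1 ; EC200 | 2 ; MA110 | 1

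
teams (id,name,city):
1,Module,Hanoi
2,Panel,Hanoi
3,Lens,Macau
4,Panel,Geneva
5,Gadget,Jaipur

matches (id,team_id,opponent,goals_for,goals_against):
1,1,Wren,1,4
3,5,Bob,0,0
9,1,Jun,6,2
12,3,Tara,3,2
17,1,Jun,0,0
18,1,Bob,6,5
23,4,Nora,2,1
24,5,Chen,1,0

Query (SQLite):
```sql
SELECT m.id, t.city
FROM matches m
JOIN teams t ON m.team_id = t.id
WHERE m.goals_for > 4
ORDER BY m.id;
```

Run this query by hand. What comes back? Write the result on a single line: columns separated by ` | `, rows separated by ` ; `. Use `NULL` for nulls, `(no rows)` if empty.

Each matches row matches the teams row where team_id = teams.id.
Then keep rows with m.goals_for > 4.

9 | Hanoi ; 18 | Hanoi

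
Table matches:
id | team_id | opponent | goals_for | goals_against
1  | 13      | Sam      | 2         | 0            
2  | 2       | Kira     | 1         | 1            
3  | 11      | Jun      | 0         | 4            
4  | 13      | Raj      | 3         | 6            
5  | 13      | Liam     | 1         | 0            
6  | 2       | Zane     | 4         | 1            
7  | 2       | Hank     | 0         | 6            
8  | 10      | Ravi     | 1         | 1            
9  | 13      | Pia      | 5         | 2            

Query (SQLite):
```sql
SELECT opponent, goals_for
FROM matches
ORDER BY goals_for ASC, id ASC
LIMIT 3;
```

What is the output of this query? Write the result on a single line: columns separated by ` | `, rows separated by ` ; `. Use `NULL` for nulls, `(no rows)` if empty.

Jun | 0 ; Hank | 0 ; Kira | 1

Sort by goals_for asc, tiebreak id asc: (0, id=3), (0, id=7), (1, id=2), (1, id=5), (1, id=8), (2, id=1) …. Take first 3.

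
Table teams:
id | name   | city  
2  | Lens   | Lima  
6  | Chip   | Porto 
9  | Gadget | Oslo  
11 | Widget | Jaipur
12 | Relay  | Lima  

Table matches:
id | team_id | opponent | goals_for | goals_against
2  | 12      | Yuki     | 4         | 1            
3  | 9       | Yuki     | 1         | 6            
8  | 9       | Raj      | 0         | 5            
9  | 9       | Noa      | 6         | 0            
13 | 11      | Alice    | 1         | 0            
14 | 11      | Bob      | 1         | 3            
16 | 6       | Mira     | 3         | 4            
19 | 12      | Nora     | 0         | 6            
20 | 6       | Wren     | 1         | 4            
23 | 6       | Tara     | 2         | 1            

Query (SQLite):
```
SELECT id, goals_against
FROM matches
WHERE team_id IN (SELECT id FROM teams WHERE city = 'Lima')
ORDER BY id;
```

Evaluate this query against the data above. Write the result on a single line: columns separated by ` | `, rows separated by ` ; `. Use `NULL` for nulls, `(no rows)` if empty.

Inner query: teams.id where city = 'Lima'.
Outer: keep matches rows whose team_id is in that set.
Inner query → {2, 12}

2 | 1 ; 19 | 6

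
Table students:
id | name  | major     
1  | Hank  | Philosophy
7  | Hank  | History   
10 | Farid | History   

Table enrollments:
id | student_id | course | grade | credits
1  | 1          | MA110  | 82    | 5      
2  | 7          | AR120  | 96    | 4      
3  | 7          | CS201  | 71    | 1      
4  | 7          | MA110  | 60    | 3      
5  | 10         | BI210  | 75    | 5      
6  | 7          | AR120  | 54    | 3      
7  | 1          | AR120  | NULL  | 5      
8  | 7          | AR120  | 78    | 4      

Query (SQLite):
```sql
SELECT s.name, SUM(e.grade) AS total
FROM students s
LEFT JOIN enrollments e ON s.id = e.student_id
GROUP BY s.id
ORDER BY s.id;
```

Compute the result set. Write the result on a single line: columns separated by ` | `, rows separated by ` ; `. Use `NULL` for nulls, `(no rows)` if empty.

Hank | 82 ; Hank | 359 ; Farid | 75

LEFT JOIN keeps every students row; unmatched ones get NULL for enrollments columns.
Group by students.id and compute SUM(e.grade). SUM over an all-NULL group is NULL.
  1: ids {1, 7} → SUM(e.grade)=82
  7: ids {2, 3, 4, 6, 8} → SUM(e.grade)=359
  10: ids {5} → SUM(e.grade)=75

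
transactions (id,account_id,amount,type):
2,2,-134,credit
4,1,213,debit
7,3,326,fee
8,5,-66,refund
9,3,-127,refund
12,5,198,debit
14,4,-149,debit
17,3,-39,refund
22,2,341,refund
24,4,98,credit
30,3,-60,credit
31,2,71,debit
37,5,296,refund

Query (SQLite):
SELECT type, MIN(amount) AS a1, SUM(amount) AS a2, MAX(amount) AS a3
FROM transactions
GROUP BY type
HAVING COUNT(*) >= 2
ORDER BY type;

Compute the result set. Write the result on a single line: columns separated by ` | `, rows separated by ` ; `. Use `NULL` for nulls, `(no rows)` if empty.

credit | -134 | -96 | 98 ; debit | -149 | 333 | 213 ; refund | -127 | 405 | 341

Group transactions by type.
Per group compute: MIN(amount), SUM(amount), MAX(amount).
HAVING: drop groups with fewer than 2 rows.
  credit: ids {2, 24, 30} → MIN(amount)=-134, SUM(amount)=-96, MAX(amount)=98
  debit: ids {4, 12, 14, 31} → MIN(amount)=-149, SUM(amount)=333, MAX(amount)=213
  fee: ids {7} → MIN(amount)=326, SUM(amount)=326, MAX(amount)=326
  refund: ids {8, 9, 17, 22, 37} → MIN(amount)=-127, SUM(amount)=405, MAX(amount)=341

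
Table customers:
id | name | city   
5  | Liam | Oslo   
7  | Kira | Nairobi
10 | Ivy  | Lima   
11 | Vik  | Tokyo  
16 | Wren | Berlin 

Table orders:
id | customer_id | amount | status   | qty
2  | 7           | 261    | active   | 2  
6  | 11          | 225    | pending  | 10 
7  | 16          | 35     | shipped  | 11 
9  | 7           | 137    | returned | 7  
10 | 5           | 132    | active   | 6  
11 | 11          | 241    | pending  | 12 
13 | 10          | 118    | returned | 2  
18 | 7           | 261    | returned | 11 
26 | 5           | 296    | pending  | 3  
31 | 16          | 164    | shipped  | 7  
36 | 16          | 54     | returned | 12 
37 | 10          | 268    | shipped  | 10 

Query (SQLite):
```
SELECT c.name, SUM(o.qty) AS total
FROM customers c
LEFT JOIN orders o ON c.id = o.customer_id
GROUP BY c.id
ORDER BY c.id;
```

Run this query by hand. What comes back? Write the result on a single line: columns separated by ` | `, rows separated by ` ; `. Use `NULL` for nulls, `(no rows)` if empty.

Liam | 9 ; Kira | 20 ; Ivy | 12 ; Vik | 22 ; Wren | 30

LEFT JOIN keeps every customers row; unmatched ones get NULL for orders columns.
Group by customers.id and compute SUM(o.qty). SUM over an all-NULL group is NULL.
  5: ids {10, 26} → SUM(o.qty)=9
  7: ids {2, 9, 18} → SUM(o.qty)=20
  10: ids {13, 37} → SUM(o.qty)=12
  11: ids {6, 11} → SUM(o.qty)=22
  16: ids {7, 31, 36} → SUM(o.qty)=30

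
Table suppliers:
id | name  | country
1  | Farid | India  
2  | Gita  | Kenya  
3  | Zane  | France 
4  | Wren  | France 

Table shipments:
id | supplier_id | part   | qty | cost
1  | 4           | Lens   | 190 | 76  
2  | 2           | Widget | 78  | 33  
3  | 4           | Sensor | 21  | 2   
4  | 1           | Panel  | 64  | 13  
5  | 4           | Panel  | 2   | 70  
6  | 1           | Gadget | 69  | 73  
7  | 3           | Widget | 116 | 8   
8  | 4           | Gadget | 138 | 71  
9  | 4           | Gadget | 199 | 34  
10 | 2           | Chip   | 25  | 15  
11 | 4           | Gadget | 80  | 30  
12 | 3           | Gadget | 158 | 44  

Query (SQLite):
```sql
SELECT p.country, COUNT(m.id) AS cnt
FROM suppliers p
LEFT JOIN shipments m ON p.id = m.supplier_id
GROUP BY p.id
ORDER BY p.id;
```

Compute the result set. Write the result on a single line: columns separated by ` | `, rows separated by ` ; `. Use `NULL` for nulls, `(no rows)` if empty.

LEFT JOIN keeps every suppliers row; unmatched ones get NULL for shipments columns.
Group by suppliers.id and compute COUNT(m.id). COUNT(col) of an all-NULL group is 0.
  1: ids {4, 6} → COUNT(m.id)=2
  2: ids {2, 10} → COUNT(m.id)=2
  3: ids {7, 12} → COUNT(m.id)=2
  4: ids {1, 3, 5, 8, 9, 11} → COUNT(m.id)=6

India | 2 ; Kenya | 2 ; France | 2 ; France | 6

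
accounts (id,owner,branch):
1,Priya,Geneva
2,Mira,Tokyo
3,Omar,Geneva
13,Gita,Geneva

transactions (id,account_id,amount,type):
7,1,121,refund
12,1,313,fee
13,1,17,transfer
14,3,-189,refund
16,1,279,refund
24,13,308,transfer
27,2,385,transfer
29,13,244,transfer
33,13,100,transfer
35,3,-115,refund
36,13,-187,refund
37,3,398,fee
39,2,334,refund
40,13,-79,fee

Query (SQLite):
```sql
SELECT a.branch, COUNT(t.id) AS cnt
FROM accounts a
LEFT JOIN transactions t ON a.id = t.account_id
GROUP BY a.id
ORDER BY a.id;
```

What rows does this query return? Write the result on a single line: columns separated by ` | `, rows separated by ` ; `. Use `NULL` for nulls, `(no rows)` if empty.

LEFT JOIN keeps every accounts row; unmatched ones get NULL for transactions columns.
Group by accounts.id and compute COUNT(t.id). COUNT(col) of an all-NULL group is 0.
  1: ids {7, 12, 13, 16} → COUNT(t.id)=4
  2: ids {27, 39} → COUNT(t.id)=2
  3: ids {14, 35, 37} → COUNT(t.id)=3
  13: ids {24, 29, 33, 36, 40} → COUNT(t.id)=5

Geneva | 4 ; Tokyo | 2 ; Geneva | 3 ; Geneva | 5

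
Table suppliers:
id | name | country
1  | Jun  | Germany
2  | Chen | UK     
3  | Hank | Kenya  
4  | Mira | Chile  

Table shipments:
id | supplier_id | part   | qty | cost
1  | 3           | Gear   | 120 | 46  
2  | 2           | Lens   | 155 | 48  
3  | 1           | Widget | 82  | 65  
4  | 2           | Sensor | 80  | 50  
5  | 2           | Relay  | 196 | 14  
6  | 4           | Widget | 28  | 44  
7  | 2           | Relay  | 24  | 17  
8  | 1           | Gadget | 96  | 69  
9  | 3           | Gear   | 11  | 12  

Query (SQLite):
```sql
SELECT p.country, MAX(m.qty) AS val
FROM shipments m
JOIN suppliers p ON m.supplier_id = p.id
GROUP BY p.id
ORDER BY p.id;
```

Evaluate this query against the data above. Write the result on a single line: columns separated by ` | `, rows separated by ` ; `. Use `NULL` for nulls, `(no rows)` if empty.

Join each shipments row to its suppliers via supplier_id.
Group joined rows by suppliers.id; compute MAX(m.qty) per group.
  1: ids {3, 8} → MAX(m.qty)=96
  2: ids {2, 4, 5, 7} → MAX(m.qty)=196
  3: ids {1, 9} → MAX(m.qty)=120
  4: ids {6} → MAX(m.qty)=28

Germany | 96 ; UK | 196 ; Kenya | 120 ; Chile | 28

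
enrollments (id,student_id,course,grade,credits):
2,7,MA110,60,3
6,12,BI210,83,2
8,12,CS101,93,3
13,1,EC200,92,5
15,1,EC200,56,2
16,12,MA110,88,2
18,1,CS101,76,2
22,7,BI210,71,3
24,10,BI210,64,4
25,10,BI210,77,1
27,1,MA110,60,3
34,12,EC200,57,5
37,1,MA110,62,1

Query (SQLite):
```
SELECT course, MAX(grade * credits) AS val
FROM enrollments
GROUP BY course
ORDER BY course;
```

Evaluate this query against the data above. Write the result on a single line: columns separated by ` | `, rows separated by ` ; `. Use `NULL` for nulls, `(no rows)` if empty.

BI210 | 256 ; CS101 | 279 ; EC200 | 460 ; MA110 | 180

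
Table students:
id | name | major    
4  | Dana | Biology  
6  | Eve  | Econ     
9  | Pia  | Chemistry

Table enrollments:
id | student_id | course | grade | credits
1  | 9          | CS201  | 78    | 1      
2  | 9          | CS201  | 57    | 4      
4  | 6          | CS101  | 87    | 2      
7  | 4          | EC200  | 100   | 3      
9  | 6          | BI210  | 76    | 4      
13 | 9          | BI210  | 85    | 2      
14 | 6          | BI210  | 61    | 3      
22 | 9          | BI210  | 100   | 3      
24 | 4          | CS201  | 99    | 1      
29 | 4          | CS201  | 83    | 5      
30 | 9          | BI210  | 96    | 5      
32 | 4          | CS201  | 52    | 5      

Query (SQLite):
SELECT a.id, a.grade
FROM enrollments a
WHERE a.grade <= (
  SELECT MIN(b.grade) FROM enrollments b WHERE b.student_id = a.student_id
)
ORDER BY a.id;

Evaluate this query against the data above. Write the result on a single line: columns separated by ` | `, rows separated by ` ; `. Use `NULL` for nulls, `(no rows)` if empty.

2 | 57 ; 14 | 61 ; 32 | 52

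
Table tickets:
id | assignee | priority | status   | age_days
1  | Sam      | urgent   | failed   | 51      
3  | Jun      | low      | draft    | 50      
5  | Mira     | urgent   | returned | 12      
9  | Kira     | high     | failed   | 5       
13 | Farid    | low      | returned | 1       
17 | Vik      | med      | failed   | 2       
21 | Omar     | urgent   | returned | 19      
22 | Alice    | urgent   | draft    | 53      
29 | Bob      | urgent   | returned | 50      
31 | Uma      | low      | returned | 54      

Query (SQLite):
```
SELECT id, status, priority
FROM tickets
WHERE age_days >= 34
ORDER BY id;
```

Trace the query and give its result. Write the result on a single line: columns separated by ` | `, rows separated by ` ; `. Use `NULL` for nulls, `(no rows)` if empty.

1 | failed | urgent ; 3 | draft | low ; 22 | draft | urgent ; 29 | returned | urgent ; 31 | returned | low

age_days >= 34: ids {1, 3, 22, 29, 31}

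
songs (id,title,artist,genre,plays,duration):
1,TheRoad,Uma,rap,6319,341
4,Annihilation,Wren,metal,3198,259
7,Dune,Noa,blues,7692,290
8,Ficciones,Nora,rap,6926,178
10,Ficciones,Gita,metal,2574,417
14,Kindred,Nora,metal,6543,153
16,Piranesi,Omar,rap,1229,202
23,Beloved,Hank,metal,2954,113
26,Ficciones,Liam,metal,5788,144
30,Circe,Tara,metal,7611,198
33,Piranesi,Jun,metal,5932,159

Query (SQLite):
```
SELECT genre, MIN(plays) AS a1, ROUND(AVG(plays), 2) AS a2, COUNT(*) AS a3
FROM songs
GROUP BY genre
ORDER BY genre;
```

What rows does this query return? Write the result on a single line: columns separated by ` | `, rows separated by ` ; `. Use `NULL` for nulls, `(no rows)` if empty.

Group songs by genre.
Per group compute: MIN(plays), ROUND(AVG(plays), 2), COUNT(*).
  blues: ids {7} → MIN(plays)=7692, ROUND(AVG(plays), 2)=7692, COUNT(*)=1
  metal: ids {4, 10, 14, 23, 26, 30, 33} → MIN(plays)=2574, ROUND(AVG(plays), 2)=4942.86, COUNT(*)=7
  rap: ids {1, 8, 16} → MIN(plays)=1229, ROUND(AVG(plays), 2)=4824.67, COUNT(*)=3

blues | 7692 | 7692 | 1 ; metal | 2574 | 4942.86 | 7 ; rap | 1229 | 4824.67 | 3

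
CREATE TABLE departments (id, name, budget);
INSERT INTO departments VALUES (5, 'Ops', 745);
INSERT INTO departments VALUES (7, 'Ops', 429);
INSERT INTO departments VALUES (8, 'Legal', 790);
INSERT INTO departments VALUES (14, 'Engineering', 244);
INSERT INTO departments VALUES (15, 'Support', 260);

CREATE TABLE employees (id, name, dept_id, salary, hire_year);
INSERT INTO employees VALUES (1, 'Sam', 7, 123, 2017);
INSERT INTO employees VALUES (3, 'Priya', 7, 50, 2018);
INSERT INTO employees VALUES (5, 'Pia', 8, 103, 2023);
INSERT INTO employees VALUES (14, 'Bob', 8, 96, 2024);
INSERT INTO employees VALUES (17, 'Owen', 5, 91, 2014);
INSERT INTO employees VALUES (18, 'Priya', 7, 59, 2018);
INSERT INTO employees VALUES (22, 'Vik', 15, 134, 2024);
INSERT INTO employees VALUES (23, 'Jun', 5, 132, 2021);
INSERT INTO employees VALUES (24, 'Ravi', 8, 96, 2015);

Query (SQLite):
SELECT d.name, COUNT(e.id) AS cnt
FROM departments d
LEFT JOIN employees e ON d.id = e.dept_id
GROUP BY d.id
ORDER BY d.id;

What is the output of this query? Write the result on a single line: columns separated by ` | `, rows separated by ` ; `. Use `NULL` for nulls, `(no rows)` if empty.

LEFT JOIN keeps every departments row; unmatched ones get NULL for employees columns.
Group by departments.id and compute COUNT(e.id). COUNT(col) of an all-NULL group is 0.
  5: ids {17, 23} → COUNT(e.id)=2
  7: ids {1, 3, 18} → COUNT(e.id)=3
  8: ids {5, 14, 24} → COUNT(e.id)=3
  14: ids {—} → COUNT(e.id)=0
  15: ids {22} → COUNT(e.id)=1

Ops | 2 ; Ops | 3 ; Legal | 3 ; Engineering | 0 ; Support | 1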